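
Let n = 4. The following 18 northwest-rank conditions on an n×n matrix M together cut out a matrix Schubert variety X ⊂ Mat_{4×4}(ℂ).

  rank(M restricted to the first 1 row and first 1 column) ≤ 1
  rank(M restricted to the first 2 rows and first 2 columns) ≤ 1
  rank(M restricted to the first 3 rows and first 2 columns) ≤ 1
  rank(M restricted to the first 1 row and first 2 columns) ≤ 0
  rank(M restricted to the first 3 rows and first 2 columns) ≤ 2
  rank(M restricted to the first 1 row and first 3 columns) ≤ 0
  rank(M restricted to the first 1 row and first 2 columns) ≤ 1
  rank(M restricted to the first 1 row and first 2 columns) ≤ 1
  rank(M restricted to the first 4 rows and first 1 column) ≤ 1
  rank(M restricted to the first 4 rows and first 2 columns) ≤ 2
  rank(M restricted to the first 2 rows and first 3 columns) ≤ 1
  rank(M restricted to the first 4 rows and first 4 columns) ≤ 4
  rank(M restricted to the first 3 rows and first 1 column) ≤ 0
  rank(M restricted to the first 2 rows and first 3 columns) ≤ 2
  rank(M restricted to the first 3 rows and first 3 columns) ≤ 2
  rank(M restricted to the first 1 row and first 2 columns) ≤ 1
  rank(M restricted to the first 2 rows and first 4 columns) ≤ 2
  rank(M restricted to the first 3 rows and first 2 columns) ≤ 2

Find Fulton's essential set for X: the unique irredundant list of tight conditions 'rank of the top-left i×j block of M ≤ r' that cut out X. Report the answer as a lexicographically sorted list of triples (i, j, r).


Computing R[i][j] = min implied NW-rank bound (n=4, 18 conditions):

  row 1: 0  0  0  1
  row 2: 0  1  1  2
  row 3: 0  1  2  3
  row 4: 1  2  3  4

reading off 1-entries of Δ²R: w = (4, 2, 3, 1).

|D(w)|=5, |Ess(w)|=2:

[(1, 3, 0), (3, 1, 0)]


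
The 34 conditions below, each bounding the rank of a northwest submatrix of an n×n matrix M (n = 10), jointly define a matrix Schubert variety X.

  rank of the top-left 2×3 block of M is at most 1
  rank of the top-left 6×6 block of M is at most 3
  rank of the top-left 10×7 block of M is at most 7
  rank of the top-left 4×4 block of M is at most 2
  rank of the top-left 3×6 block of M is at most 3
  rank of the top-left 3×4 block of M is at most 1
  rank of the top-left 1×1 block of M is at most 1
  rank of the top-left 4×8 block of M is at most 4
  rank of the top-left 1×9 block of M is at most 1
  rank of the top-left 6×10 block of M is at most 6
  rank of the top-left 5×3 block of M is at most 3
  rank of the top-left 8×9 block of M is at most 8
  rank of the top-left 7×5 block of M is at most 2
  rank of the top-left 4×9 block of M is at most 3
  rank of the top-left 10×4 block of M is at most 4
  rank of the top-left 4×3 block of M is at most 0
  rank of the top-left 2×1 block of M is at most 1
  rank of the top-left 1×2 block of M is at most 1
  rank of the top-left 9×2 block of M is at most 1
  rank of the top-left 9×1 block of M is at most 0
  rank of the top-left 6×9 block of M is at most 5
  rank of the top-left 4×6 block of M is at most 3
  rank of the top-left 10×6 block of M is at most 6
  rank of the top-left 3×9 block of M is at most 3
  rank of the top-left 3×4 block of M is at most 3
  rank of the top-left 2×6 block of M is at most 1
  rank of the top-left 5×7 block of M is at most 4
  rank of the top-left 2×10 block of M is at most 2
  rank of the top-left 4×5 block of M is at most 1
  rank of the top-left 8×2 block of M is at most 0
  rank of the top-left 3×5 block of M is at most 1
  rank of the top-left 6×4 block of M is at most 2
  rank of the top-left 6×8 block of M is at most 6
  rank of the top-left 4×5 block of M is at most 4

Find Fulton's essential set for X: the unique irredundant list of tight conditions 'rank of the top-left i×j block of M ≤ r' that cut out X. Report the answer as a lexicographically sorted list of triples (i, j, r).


The tightest implied rank at each (i,j), from the 34 conditions:

  row 1: 0 | 0 | 0 | 1 | 1 | 1 | 1 | 1 | 1 | 1
  row 2: 0 | 0 | 0 | 1 | 1 | 1 | 2 | 2 | 2 | 2
  row 3: 0 | 0 | 0 | 1 | 1 | 2 | 3 | 3 | 3 | 3
  row 4: 0 | 0 | 0 | 1 | 1 | 2 | 3 | 3 | 3 | 4
  row 5: 0 | 0 | 1 | 2 | 2 | 3 | 4 | 4 | 4 | 5
  row 6: 0 | 0 | 1 | 2 | 2 | 3 | 4 | 5 | 5 | 6
  row 7: 0 | 0 | 1 | 2 | 2 | 3 | 4 | 5 | 6 | 7
  row 8: 0 | 0 | 1 | 2 | 3 | 4 | 5 | 6 | 7 | 8
  row 9: 0 | 1 | 2 | 3 | 4 | 5 | 6 | 7 | 8 | 9
  row 10: 1 | 2 | 3 | 4 | 5 | 6 | 7 | 8 | 9 | 10

reading off 1-entries of Δ²R: w = (4, 7, 6, 10, 3, 8, 9, 5, 2, 1).

7 SE-corners of the 29-cell Rothe diagram give Ess(w):

[(2, 6, 1), (4, 3, 0), (4, 5, 1), (4, 9, 3), (7, 5, 2), (8, 2, 0), (9, 1, 0)]


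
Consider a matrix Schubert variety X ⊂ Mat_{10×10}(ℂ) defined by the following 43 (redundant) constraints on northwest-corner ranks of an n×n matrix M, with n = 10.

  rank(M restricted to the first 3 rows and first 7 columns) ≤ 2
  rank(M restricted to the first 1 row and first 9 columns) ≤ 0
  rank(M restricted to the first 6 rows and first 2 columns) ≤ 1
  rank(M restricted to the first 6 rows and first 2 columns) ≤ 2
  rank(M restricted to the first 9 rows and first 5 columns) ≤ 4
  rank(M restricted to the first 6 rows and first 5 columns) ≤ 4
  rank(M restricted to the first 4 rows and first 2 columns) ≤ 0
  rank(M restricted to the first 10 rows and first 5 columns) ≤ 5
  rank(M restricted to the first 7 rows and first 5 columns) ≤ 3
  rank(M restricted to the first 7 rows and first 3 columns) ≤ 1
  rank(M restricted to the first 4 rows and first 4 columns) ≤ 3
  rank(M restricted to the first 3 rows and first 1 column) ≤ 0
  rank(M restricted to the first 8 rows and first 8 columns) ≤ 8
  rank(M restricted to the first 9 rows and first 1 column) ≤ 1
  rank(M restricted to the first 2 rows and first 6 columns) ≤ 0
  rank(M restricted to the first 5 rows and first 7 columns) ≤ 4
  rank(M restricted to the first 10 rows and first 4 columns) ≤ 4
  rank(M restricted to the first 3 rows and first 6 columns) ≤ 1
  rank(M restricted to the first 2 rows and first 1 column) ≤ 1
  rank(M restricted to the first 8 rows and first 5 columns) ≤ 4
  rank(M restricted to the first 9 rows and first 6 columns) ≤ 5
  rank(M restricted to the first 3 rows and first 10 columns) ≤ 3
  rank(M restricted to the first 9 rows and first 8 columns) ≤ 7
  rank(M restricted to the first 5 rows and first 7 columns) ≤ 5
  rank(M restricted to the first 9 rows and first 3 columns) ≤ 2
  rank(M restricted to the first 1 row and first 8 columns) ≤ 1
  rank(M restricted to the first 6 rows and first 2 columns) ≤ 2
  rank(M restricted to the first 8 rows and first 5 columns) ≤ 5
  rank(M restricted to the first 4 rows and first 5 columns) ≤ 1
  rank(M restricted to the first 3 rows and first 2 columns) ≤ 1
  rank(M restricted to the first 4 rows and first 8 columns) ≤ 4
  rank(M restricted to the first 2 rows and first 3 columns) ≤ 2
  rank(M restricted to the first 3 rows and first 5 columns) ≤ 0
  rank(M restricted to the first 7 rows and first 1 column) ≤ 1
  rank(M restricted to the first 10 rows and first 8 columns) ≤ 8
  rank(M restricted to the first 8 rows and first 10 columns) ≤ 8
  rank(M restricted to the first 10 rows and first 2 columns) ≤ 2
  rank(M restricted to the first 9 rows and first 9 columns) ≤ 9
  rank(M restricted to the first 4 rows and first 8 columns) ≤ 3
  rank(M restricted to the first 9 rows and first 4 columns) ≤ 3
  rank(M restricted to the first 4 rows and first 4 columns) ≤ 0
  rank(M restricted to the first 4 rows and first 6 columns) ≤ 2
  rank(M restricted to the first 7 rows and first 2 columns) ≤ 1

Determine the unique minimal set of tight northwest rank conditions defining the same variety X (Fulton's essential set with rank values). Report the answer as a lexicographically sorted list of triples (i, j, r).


The tightest implied rank at each (i,j), from the 43 conditions:

  R[1]: 0 0 0 0 0 0 0 0 0 1
  R[2]: 0 0 0 0 0 0 1 1 1 2
  R[3]: 0 0 0 0 0 1 2 2 2 3
  R[4]: 0 0 0 0 1 2 3 3 3 4
  R[5]: 1 1 1 1 2 3 4 4 4 5
  R[6]: 1 1 1 2 3 4 5 5 5 6
  R[7]: 1 1 1 2 3 4 5 6 6 7
  R[8]: 1 2 2 3 4 5 6 7 7 8
  R[9]: 1 2 2 3 4 5 6 7 8 9
  R[10]: 1 2 3 4 5 6 7 8 9 10

the unique w with this rank table is (10, 7, 6, 5, 1, 4, 8, 2, 9, 3).

Fulton essential set (6 of the 29 Rothe cells):

[(1, 9, 0), (2, 6, 0), (3, 5, 0), (4, 4, 0), (7, 3, 1), (9, 3, 2)]


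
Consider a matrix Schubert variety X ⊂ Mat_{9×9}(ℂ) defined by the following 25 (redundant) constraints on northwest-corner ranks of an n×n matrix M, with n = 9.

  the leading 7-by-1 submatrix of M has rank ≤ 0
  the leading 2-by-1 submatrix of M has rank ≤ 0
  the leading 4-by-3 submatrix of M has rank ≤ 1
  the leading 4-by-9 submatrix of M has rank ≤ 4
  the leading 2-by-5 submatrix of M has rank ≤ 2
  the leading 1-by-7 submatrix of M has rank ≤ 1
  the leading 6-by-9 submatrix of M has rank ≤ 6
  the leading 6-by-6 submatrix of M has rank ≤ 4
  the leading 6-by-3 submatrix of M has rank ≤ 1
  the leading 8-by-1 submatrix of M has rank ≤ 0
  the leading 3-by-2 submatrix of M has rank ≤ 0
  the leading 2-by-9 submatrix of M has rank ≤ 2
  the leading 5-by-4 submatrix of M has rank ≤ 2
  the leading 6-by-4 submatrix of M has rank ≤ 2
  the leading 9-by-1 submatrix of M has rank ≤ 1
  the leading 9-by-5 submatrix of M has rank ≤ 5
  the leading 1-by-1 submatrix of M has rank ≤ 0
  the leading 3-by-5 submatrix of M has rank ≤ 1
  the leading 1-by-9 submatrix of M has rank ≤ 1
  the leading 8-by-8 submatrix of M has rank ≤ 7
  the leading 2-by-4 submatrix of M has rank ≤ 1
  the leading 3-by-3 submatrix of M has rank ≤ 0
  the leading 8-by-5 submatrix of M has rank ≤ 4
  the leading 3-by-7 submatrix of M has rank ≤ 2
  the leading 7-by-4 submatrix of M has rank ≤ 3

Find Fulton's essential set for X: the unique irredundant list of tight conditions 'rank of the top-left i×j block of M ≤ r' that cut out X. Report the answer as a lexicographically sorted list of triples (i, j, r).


Propagating the 25 rank bounds to every northwest block:

  0 | 0 | 0 | 1 | 1 | 1 | 1 | 1 | 1
  0 | 0 | 0 | 1 | 1 | 2 | 2 | 2 | 2
  0 | 0 | 0 | 1 | 1 | 2 | 2 | 3 | 3
  0 | 1 | 1 | 2 | 2 | 3 | 3 | 4 | 4
  0 | 1 | 1 | 2 | 3 | 4 | 4 | 5 | 5
  0 | 1 | 1 | 2 | 3 | 4 | 5 | 6 | 6
  0 | 1 | 2 | 3 | 4 | 5 | 6 | 7 | 7
  0 | 1 | 2 | 3 | 4 | 5 | 6 | 7 | 8
  1 | 2 | 3 | 4 | 5 | 6 | 7 | 8 | 9

hence w(1..9) = (4, 6, 8, 2, 5, 7, 3, 9, 1).

Fulton essential set (5 of the 19 Rothe cells):

[(3, 3, 0), (3, 5, 1), (3, 7, 2), (6, 3, 1), (8, 1, 0)]


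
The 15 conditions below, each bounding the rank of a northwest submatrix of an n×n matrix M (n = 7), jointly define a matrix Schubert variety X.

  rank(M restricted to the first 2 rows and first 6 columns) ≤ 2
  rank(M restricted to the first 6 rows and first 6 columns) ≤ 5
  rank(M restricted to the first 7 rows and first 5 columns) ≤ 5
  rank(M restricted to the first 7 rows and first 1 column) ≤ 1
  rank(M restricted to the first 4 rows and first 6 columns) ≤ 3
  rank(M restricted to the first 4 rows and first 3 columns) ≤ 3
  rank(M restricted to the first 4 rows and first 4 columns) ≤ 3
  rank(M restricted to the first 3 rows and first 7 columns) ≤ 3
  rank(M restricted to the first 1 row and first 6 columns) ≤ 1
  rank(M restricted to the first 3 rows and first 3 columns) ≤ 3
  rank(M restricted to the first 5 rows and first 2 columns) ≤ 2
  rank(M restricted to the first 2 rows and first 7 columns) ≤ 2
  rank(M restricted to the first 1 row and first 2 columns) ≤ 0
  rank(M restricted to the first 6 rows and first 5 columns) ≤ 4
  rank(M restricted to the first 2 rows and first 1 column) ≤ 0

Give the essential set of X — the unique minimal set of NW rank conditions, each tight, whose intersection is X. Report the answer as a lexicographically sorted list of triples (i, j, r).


Rank table r_w(7×7) implied by the 15 constraints:

  0, 0, 1, 1, 1, 1, 1
  0, 1, 2, 2, 2, 2, 2
  1, 2, 3, 3, 3, 3, 3
  1, 2, 3, 3, 3, 3, 4
  1, 2, 3, 4, 4, 4, 5
  1, 2, 3, 4, 4, 5, 6
  1, 2, 3, 4, 5, 6, 7

giving w = (3, 2, 1, 7, 4, 6, 5) via Δ²R.

Rothe diagram D(w) (7 cells), 4 SE-corners (essential conditions):

[(1, 2, 0), (2, 1, 0), (4, 6, 3), (6, 5, 4)]


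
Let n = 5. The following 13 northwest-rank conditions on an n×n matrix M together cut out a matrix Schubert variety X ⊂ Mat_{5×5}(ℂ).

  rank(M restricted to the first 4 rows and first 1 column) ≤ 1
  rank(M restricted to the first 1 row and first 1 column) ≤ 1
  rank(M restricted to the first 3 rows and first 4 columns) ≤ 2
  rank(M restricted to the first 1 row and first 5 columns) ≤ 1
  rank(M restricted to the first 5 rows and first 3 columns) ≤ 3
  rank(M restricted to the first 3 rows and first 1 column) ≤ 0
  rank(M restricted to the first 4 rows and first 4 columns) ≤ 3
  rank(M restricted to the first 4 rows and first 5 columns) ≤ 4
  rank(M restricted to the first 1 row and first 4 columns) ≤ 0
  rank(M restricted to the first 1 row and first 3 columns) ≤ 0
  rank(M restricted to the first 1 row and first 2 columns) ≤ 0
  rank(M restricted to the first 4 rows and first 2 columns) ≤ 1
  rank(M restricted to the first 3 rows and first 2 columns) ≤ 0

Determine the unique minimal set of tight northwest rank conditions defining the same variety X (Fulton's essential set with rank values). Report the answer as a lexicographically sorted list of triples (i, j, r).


Computing R[i][j] = min implied NW-rank bound (n=5, 13 conditions):

  i=1: 0, 0, 0, 0, 1
  i=2: 0, 0, 1, 1, 2
  i=3: 0, 0, 1, 2, 3
  i=4: 1, 1, 2, 3, 4
  i=5: 1, 2, 3, 4, 5

reading off 1-entries of Δ²R: w = (5, 3, 4, 1, 2).

Rothe diagram D(w) (8 cells), 2 SE-corners (essential conditions):

[(1, 4, 0), (3, 2, 0)]


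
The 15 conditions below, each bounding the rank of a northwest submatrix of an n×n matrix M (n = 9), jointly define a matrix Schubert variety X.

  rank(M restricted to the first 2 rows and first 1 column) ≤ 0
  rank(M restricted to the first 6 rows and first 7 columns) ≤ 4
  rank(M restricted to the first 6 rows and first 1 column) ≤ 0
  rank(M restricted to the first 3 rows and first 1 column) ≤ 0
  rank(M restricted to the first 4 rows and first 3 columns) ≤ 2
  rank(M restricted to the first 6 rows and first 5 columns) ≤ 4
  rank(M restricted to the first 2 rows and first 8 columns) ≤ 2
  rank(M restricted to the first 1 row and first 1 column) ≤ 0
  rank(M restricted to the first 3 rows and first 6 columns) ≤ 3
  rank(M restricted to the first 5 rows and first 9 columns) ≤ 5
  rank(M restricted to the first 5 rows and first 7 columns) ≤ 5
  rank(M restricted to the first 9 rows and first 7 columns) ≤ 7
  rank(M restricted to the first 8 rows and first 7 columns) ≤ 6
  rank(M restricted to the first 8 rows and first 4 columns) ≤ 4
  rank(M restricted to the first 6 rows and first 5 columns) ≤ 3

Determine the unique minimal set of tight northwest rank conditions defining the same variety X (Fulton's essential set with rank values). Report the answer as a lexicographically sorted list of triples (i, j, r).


Reconstructing r_w from the 15 given conditions:

  0, 1, 1, 1, 1, 1, 1, 1, 1
  0, 1, 2, 2, 2, 2, 2, 2, 2
  0, 1, 2, 3, 3, 3, 3, 3, 3
  0, 1, 2, 3, 3, 4, 4, 4, 4
  0, 1, 2, 3, 3, 4, 4, 5, 5
  0, 1, 2, 3, 3, 4, 4, 5, 6
  1, 2, 3, 4, 4, 5, 5, 6, 7
  1, 2, 3, 4, 5, 6, 6, 7, 8
  1, 2, 3, 4, 5, 6, 7, 8, 9

giving w = (2, 3, 4, 6, 8, 9, 1, 5, 7) via Δ²R.

Fulton essential set (3 of the 11 Rothe cells):

[(6, 1, 0), (6, 5, 3), (6, 7, 4)]


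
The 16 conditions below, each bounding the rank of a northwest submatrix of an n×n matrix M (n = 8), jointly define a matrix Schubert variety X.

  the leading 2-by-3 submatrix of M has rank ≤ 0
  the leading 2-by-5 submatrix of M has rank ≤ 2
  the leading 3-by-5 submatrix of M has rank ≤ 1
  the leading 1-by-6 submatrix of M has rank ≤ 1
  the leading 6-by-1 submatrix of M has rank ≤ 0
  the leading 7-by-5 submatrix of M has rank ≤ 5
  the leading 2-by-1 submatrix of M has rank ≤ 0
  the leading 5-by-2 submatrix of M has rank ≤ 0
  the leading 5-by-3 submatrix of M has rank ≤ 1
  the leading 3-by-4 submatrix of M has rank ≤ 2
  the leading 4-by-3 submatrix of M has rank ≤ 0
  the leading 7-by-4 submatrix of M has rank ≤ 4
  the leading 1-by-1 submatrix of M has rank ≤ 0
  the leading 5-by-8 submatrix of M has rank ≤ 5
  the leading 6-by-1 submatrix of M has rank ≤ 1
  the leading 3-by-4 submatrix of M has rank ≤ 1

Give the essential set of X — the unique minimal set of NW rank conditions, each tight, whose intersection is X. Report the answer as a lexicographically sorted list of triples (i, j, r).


The tightest implied rank at each (i,j), from the 16 conditions:

  0  0  0  1  1  1  1  1
  0  0  0  1  1  2  2  2
  0  0  0  1  1  2  3  3
  0  0  0  1  2  3  4  4
  0  0  1  2  3  4  5  5
  0  1  2  3  4  5  6  6
  1  2  3  4  5  6  7  7
  1  2  3  4  5  6  7  8

the unique w with this rank table is (4, 6, 7, 5, 3, 2, 1, 8).

ℓ(w)=17; the 4 essential cells (i,j,r):

[(3, 5, 1), (4, 3, 0), (5, 2, 0), (6, 1, 0)]


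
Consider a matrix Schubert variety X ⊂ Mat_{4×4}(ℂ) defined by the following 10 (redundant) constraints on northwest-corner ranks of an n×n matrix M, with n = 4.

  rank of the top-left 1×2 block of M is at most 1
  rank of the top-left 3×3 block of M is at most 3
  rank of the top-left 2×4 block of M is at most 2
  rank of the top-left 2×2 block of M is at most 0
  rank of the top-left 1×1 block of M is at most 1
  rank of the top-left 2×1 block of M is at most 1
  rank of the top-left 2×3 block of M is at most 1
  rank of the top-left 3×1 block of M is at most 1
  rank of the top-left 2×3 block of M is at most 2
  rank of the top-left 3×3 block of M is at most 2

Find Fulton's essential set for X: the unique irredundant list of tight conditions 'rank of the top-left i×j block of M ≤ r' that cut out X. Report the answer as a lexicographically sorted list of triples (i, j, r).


The tightest implied rank at each (i,j), from the 10 conditions:

  R[1]: 0, 0, 1, 1
  R[2]: 0, 0, 1, 2
  R[3]: 1, 1, 2, 3
  R[4]: 1, 2, 3, 4

giving w = (3, 4, 1, 2) via Δ²R.

1 SE-corner of the 4-cell Rothe diagram gives Ess(w):

[(2, 2, 0)]


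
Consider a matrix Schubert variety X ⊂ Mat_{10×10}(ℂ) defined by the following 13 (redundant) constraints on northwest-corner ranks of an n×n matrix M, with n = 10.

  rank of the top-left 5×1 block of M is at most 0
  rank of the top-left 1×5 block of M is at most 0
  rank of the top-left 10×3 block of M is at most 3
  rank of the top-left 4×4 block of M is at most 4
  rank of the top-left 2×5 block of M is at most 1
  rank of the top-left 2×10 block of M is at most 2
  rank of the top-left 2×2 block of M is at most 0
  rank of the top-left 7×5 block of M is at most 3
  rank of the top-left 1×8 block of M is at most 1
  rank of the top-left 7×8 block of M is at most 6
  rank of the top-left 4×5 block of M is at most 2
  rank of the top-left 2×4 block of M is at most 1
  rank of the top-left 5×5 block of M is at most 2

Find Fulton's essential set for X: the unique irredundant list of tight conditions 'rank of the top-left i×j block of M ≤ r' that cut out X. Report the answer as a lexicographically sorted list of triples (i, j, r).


Recovering R(i,j) via the rank-extension bound from the 13 conditions:

  0, 0, 0, 0, 0, 1, 1, 1, 1, 1
  0, 0, 1, 1, 1, 2, 2, 2, 2, 2
  0, 1, 2, 2, 2, 3, 3, 3, 3, 3
  0, 1, 2, 2, 2, 3, 4, 4, 4, 4
  0, 1, 2, 2, 2, 3, 4, 5, 5, 5
  1, 2, 3, 3, 3, 4, 5, 6, 6, 6
  1, 2, 3, 3, 3, 4, 5, 6, 7, 7
  1, 2, 3, 4, 4, 5, 6, 7, 8, 8
  1, 2, 3, 4, 5, 6, 7, 8, 9, 9
  1, 2, 3, 4, 5, 6, 7, 8, 9, 10

giving w = (6, 3, 2, 7, 8, 1, 9, 4, 5, 10) via Δ²R.

Fulton essential set (5 of the 16 Rothe cells):

[(1, 5, 0), (2, 2, 0), (5, 1, 0), (5, 5, 2), (7, 5, 3)]


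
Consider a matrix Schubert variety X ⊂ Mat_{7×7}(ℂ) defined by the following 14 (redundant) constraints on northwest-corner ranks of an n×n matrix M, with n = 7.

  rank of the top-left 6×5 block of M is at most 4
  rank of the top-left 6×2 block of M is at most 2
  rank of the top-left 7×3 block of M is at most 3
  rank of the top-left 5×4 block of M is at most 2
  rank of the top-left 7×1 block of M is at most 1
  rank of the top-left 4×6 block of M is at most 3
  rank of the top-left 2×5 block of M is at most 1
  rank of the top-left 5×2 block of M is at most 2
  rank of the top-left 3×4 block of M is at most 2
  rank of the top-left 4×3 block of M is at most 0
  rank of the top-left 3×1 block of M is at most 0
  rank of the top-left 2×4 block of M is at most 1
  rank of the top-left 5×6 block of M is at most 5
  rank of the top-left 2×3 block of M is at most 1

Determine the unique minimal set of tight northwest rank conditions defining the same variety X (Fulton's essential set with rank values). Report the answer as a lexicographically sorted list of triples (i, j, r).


Propagating the 14 rank bounds to every northwest block:

  i=1: 0 | 0 | 0 | 1 | 1 | 1 | 1
  i=2: 0 | 0 | 0 | 1 | 1 | 2 | 2
  i=3: 0 | 0 | 0 | 1 | 2 | 3 | 3
  i=4: 0 | 0 | 0 | 1 | 2 | 3 | 4
  i=5: 1 | 1 | 1 | 2 | 3 | 4 | 5
  i=6: 1 | 2 | 2 | 3 | 4 | 5 | 6
  i=7: 1 | 2 | 3 | 4 | 5 | 6 | 7

second differences of R give the permutation w = (4, 6, 5, 7, 1, 2, 3).

D(w) has 13 cells with 2 SE-corners; essential set:

[(2, 5, 1), (4, 3, 0)]


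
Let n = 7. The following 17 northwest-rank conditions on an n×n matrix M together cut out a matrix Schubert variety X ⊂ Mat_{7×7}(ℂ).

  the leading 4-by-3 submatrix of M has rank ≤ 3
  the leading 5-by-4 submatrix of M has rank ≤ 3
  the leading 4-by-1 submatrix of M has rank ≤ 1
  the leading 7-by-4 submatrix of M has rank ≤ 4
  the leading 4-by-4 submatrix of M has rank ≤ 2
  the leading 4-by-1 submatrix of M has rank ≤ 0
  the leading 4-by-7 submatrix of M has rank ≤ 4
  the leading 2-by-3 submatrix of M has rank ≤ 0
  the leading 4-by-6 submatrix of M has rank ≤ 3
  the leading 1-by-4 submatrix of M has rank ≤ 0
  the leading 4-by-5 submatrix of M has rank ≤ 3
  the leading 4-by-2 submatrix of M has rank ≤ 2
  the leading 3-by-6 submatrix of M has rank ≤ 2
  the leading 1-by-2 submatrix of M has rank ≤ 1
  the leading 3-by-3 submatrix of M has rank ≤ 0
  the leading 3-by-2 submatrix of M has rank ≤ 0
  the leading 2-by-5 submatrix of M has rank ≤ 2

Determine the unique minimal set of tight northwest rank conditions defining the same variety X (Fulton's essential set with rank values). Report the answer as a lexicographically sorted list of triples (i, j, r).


Computing R[i][j] = min implied NW-rank bound (n=7, 17 conditions):

  row 1: 0 0 0 0 1 1 1
  row 2: 0 0 0 1 2 2 2
  row 3: 0 0 0 1 2 2 3
  row 4: 0 1 1 2 3 3 4
  row 5: 1 2 2 3 4 4 5
  row 6: 1 2 3 4 5 5 6
  row 7: 1 2 3 4 5 6 7

giving w = (5, 4, 7, 2, 1, 3, 6) via Δ²R.

ℓ(w)=12; the 4 essential cells (i,j,r):

[(1, 4, 0), (3, 3, 0), (3, 6, 2), (4, 1, 0)]


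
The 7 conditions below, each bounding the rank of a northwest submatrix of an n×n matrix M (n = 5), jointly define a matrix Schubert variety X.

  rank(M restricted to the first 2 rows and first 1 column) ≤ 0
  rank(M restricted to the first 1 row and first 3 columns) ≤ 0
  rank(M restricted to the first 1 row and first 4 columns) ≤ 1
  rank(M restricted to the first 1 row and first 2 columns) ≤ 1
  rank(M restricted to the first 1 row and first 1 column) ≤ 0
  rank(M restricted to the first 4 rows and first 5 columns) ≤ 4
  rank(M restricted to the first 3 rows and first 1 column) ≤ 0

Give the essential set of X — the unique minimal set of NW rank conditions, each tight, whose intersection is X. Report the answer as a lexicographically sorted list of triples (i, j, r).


Reconstructing r_w from the 7 given conditions:

  row 1: 0  0  0  1  1
  row 2: 0  1  1  2  2
  row 3: 0  1  2  3  3
  row 4: 1  2  3  4  4
  row 5: 1  2  3  4  5

so w = (4, 2, 3, 1, 5).

|D(w)|=5, |Ess(w)|=2:

[(1, 3, 0), (3, 1, 0)]


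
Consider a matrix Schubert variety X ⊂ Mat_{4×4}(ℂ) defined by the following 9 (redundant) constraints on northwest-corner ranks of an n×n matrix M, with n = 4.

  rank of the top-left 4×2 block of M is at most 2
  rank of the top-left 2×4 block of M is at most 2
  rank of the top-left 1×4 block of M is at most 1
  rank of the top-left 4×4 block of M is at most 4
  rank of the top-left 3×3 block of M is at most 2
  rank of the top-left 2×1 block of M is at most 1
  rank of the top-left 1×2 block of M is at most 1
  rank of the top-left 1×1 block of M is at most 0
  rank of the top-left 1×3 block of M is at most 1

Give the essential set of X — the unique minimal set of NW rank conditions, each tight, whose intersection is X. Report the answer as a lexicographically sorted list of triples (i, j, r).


Computing R[i][j] = min implied NW-rank bound (n=4, 9 conditions):

  R[1]: 0 1 1 1
  R[2]: 1 2 2 2
  R[3]: 1 2 2 3
  R[4]: 1 2 3 4

the unique w with this rank table is (2, 1, 4, 3).

Rothe diagram D(w) (2 cells), 2 SE-corners (essential conditions):

[(1, 1, 0), (3, 3, 2)]


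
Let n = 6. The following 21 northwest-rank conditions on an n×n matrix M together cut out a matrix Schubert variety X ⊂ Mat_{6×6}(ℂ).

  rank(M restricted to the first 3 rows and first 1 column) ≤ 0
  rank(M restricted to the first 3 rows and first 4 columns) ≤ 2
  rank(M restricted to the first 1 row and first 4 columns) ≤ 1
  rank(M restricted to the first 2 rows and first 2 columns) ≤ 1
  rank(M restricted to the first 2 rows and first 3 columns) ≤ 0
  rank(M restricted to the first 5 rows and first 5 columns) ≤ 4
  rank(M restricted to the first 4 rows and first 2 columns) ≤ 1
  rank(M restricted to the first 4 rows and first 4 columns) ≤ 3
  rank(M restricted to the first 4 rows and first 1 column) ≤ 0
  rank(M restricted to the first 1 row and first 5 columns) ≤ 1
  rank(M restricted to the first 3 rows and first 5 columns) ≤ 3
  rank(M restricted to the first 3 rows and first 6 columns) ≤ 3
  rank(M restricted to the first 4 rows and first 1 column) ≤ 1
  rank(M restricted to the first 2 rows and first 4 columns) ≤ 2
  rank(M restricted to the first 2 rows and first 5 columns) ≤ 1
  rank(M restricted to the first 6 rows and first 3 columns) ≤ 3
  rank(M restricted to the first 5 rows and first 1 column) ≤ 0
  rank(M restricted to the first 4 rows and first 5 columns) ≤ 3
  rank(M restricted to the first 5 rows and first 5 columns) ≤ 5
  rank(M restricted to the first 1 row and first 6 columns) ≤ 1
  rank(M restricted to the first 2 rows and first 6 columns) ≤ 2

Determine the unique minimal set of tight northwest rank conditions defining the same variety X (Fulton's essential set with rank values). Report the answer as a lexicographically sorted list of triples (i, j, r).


The tightest implied rank at each (i,j), from the 21 conditions:

  0  0  0  1  1  1
  0  0  0  1  1  2
  0  1  1  2  2  3
  0  1  2  3  3  4
  0  1  2  3  4  5
  1  2  3  4  5  6

hence w(1..6) = (4, 6, 2, 3, 5, 1).

Rothe diagram D(w) (10 cells), 3 SE-corners (essential conditions):

[(2, 3, 0), (2, 5, 1), (5, 1, 0)]


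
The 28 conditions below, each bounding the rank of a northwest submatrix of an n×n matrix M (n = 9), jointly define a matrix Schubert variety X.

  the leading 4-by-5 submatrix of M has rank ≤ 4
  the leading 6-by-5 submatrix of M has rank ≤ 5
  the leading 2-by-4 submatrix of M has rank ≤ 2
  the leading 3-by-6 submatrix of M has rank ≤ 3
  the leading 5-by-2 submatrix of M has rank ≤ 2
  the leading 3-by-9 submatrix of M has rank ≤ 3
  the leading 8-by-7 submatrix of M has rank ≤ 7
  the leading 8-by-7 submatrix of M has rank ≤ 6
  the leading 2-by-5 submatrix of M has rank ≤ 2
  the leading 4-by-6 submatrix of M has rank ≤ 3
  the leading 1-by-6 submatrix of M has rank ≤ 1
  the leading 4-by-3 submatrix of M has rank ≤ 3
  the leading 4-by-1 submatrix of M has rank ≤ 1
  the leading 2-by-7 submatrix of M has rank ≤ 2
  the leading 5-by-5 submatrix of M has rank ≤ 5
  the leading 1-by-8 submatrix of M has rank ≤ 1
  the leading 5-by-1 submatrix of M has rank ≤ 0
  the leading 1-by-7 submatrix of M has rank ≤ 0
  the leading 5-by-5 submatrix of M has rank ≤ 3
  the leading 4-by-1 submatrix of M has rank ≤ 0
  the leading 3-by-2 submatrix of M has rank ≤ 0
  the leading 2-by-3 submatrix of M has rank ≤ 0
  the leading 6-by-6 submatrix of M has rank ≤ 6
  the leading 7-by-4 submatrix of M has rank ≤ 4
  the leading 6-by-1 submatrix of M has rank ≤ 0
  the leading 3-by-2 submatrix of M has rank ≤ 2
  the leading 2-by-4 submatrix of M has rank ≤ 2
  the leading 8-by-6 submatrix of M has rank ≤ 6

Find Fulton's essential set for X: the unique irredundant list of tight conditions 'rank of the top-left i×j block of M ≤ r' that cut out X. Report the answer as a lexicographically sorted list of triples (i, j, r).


Recovering R(i,j) via the rank-extension bound from the 28 conditions:

  row 1: 0  0  0  0  0  0  0  1  1
  row 2: 0  0  0  1  1  1  1  2  2
  row 3: 0  0  1  2  2  2  2  3  3
  row 4: 0  1  2  3  3  3  3  4  4
  row 5: 0  1  2  3  3  4  4  5  5
  row 6: 0  1  2  3  4  5  5  6  6
  row 7: 1  2  3  4  5  6  6  7  7
  row 8: 1  2  3  4  5  6  6  7  8
  row 9: 1  2  3  4  5  6  7  8  9

giving w = (8, 4, 3, 2, 6, 5, 1, 9, 7) via Δ²R.

|D(w)|=17, |Ess(w)|=6:

[(1, 7, 0), (2, 3, 0), (3, 2, 0), (5, 5, 3), (6, 1, 0), (8, 7, 6)]


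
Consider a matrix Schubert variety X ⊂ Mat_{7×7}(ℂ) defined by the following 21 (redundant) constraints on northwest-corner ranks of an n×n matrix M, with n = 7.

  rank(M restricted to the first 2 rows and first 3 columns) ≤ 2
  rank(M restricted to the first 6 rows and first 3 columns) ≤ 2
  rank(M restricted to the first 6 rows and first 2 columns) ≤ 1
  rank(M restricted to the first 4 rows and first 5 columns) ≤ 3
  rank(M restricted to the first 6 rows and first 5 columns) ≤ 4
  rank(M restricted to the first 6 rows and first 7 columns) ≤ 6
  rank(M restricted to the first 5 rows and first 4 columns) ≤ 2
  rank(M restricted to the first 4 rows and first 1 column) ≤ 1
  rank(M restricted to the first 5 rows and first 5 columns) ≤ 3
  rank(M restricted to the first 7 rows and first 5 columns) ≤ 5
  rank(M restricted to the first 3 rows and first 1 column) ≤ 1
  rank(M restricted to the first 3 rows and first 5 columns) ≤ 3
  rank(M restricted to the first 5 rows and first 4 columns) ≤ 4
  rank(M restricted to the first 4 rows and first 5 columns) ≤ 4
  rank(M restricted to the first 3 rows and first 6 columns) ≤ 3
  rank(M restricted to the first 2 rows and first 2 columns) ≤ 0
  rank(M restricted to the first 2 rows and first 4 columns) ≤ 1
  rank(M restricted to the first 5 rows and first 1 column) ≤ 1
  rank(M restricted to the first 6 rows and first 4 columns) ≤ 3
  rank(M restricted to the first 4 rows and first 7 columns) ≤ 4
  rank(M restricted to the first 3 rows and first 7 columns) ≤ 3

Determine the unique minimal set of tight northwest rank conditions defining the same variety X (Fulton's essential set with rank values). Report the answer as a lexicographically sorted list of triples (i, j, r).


Reconstructing r_w from the 21 given conditions:

  R[1]: 0 0 1 1 1 1 1
  R[2]: 0 0 1 1 2 2 2
  R[3]: 1 1 2 2 3 3 3
  R[4]: 1 1 2 2 3 4 4
  R[5]: 1 1 2 2 3 4 5
  R[6]: 1 1 2 3 4 5 6
  R[7]: 1 2 3 4 5 6 7

so w = (3, 5, 1, 6, 7, 4, 2).

D(w) has 10 cells with 4 SE-corners; essential set:

[(2, 2, 0), (2, 4, 1), (5, 4, 2), (6, 2, 1)]


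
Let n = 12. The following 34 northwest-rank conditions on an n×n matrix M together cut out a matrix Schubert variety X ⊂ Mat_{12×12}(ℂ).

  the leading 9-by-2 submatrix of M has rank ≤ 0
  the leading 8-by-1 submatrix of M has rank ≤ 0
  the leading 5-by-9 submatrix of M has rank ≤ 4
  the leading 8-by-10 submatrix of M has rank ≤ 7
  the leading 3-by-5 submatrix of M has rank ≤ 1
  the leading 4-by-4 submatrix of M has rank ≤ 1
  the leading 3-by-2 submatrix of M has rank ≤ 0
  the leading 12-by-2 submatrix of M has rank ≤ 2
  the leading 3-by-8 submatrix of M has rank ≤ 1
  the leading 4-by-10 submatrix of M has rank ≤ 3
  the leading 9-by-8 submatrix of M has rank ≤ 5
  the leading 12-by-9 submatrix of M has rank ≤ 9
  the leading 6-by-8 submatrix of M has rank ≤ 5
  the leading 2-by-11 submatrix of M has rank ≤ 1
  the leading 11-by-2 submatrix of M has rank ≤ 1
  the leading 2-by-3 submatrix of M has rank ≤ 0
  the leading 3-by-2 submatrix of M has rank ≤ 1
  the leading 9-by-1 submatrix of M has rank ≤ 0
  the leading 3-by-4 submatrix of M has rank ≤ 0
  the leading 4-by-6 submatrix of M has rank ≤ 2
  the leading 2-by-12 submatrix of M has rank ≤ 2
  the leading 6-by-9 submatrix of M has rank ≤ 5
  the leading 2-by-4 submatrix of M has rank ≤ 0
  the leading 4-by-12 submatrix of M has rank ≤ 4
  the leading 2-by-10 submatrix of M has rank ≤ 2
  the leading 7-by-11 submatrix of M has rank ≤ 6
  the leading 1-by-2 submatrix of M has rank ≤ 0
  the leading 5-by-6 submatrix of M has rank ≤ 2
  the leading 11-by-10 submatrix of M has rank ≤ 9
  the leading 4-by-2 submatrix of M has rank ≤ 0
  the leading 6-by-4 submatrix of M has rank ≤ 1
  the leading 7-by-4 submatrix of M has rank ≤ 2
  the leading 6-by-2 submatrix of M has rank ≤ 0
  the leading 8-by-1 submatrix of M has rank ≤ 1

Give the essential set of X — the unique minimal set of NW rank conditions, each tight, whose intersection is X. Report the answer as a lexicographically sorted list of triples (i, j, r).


Reconstructing r_w from the 34 given conditions:

  i=1: 0  0  0  0  1  1  1  1  1  1  1  1
  i=2: 0  0  0  0  1  1  1  1  1  1  1  2
  i=3: 0  0  0  0  1  1  1  1  2  2  2  3
  i=4: 0  0  1  1  2  2  2  2  3  3  3  4
  i=5: 0  0  1  1  2  2  3  3  4  4  4  5
  i=6: 0  0  1  1  2  3  4  4  5  5  5  6
  i=7: 0  0  1  2  3  4  5  5  6  6  6  7
  i=8: 0  0  1  2  3  4  5  5  6  7  7  8
  i=9: 0  0  1  2  3  4  5  5  6  7  8  9
  i=10: 1  1  2  3  4  5  6  6  7  8  9  10
  i=11: 1  1  2  3  4  5  6  7  8  9  10  11
  i=12: 1  2  3  4  5  6  7  8  9  10  11  12

second differences of R give the permutation w = (5, 12, 9, 3, 7, 6, 4, 10, 11, 1, 8, 2).

Rothe diagram D(w) (39 cells), 8 SE-corners (essential conditions):

[(2, 11, 1), (3, 4, 0), (3, 8, 1), (5, 6, 2), (6, 4, 1), (9, 2, 0), (9, 8, 5), (11, 2, 1)]


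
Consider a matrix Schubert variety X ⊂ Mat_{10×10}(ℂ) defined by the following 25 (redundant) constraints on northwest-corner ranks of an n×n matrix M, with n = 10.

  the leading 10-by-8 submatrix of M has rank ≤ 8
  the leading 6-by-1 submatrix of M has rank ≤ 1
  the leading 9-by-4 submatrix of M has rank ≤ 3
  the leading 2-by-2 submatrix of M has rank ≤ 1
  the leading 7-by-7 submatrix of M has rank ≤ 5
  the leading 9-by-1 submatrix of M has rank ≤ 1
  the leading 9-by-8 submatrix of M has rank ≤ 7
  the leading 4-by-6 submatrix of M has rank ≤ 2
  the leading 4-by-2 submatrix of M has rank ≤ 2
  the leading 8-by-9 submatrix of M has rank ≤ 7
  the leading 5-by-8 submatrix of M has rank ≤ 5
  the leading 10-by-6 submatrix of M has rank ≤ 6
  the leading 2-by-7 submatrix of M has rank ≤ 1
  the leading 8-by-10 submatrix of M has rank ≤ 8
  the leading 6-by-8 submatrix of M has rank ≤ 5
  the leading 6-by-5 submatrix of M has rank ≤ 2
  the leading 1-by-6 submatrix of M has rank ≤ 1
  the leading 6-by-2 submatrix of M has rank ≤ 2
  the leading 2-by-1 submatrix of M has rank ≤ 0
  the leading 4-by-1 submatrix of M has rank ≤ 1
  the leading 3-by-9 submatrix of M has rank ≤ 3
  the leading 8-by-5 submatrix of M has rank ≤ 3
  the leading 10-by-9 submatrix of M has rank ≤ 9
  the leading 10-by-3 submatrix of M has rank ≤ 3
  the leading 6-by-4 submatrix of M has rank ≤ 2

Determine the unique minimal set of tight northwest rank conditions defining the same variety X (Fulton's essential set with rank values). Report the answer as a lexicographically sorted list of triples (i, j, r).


Propagating the 25 rank bounds to every northwest block:

  R[1]: 0, 1, 1, 1, 1, 1, 1, 1, 1, 1
  R[2]: 0, 1, 1, 1, 1, 1, 1, 2, 2, 2
  R[3]: 1, 2, 2, 2, 2, 2, 2, 3, 3, 3
  R[4]: 1, 2, 2, 2, 2, 2, 3, 4, 4, 4
  R[5]: 1, 2, 2, 2, 2, 3, 4, 5, 5, 5
  R[6]: 1, 2, 2, 2, 2, 3, 4, 5, 6, 6
  R[7]: 1, 2, 3, 3, 3, 4, 5, 6, 7, 7
  R[8]: 1, 2, 3, 3, 3, 4, 5, 6, 7, 8
  R[9]: 1, 2, 3, 3, 4, 5, 6, 7, 8, 9
  R[10]: 1, 2, 3, 4, 5, 6, 7, 8, 9, 10

the unique w with this rank table is (2, 8, 1, 7, 6, 9, 3, 10, 5, 4).

D(w) has 20 cells with 6 SE-corners; essential set:

[(2, 1, 0), (2, 7, 1), (4, 6, 2), (6, 5, 2), (8, 5, 3), (9, 4, 3)]


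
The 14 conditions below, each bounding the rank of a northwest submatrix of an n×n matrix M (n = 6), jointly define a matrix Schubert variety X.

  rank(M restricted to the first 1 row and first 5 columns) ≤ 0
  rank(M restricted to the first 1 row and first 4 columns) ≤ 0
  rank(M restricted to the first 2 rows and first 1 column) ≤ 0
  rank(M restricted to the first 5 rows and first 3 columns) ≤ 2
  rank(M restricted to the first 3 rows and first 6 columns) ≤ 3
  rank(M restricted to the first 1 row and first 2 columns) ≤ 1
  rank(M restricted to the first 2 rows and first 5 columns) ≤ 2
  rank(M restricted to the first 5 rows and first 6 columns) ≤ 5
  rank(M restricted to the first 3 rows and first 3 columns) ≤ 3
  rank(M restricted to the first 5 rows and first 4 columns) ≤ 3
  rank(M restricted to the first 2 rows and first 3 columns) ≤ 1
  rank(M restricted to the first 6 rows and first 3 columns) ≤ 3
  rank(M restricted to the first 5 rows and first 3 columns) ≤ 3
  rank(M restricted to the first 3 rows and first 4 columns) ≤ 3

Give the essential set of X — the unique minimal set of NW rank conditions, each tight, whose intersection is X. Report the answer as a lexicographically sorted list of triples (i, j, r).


Recovering R(i,j) via the rank-extension bound from the 14 conditions:

  0  0  0  0  0  1
  0  1  1  1  1  2
  1  2  2  2  2  3
  1  2  2  3  3  4
  1  2  2  3  4  5
  1  2  3  4  5  6

giving w = (6, 2, 1, 4, 5, 3) via Δ²R.

D(w) has 8 cells with 3 SE-corners; essential set:

[(1, 5, 0), (2, 1, 0), (5, 3, 2)]


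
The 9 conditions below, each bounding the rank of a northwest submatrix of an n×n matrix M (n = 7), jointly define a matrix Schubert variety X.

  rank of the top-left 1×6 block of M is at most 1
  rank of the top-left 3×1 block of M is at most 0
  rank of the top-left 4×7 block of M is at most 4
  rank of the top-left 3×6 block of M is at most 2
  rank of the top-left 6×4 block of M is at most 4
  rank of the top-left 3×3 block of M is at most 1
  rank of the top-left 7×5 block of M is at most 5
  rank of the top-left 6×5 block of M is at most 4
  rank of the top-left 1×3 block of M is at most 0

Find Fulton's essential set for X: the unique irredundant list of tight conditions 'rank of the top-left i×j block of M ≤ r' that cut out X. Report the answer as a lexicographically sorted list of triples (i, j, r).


The tightest implied rank at each (i,j), from the 9 conditions:

  row 1: 0  0  0  1  1  1  1
  row 2: 0  1  1  2  2  2  2
  row 3: 0  1  1  2  2  2  3
  row 4: 1  2  2  3  3  3  4
  row 5: 1  2  3  4  4  4  5
  row 6: 1  2  3  4  4  5  6
  row 7: 1  2  3  4  5  6  7

reading off 1-entries of Δ²R: w = (4, 2, 7, 1, 3, 6, 5).

D(w) has 9 cells with 5 SE-corners; essential set:

[(1, 3, 0), (3, 1, 0), (3, 3, 1), (3, 6, 2), (6, 5, 4)]


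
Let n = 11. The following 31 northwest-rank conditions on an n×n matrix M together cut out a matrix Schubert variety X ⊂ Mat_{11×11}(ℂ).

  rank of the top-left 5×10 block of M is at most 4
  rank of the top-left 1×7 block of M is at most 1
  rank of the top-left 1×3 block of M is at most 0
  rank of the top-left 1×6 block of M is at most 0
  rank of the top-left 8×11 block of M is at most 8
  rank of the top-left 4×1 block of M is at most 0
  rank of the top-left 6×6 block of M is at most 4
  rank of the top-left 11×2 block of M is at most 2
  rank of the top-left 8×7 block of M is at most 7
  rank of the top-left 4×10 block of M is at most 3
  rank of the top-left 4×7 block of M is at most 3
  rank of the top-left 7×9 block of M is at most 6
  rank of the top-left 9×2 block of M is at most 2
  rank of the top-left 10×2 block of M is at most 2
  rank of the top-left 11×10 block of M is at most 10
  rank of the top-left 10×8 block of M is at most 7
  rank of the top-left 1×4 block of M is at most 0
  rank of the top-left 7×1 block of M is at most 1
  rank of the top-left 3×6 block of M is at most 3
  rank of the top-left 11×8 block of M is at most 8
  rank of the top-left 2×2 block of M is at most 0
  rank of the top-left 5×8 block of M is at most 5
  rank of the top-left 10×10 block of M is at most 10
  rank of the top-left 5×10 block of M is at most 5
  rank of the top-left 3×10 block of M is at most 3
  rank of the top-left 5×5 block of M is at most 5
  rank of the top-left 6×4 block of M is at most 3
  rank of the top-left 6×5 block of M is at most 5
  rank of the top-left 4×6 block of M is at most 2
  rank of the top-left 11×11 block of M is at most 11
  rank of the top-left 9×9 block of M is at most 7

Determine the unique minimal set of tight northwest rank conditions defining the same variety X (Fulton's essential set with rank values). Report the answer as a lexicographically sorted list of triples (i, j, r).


Computing R[i][j] = min implied NW-rank bound (n=11, 31 conditions):

  0 0 0 0 0 0 1 1 1 1 1
  0 0 1 1 1 1 2 2 2 2 2
  0 1 2 2 2 2 3 3 3 3 3
  0 1 2 2 2 2 3 3 3 3 4
  1 2 3 3 3 3 4 4 4 4 5
  1 2 3 3 4 4 5 5 5 5 6
  1 2 3 4 5 5 6 6 6 6 7
  1 2 3 4 5 6 7 7 7 7 8
  1 2 3 4 5 6 7 7 7 8 9
  1 2 3 4 5 6 7 7 8 9 10
  1 2 3 4 5 6 7 8 9 10 11

second differences of R give the permutation w = (7, 3, 2, 11, 1, 5, 4, 6, 10, 9, 8).

D(w) has 20 cells with 8 SE-corners; essential set:

[(1, 6, 0), (2, 2, 0), (4, 1, 0), (4, 6, 2), (4, 10, 3), (6, 4, 3), (9, 9, 7), (10, 8, 7)]
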